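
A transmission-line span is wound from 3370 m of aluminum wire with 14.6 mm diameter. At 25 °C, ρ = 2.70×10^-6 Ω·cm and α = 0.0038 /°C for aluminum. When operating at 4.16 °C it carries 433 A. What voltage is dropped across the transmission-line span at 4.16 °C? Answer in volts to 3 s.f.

ρ = 2.70×10^-6 Ω·cm = 2.70×10^-8 Ω·m
A = π(d/2)² = π(7.3000e-03 m)² = 1.674e-04 m²
R₍25₎ = ρL/A = (2.70×10^-8)(3370)/(1.674e-04) = 0.5435 Ω
R₍4.16₎ = R₍25₎(1 + αΔT) = 0.5435 × (1 + 0.0038×-20.8) = 0.5005 Ω
V = IR = 433 × 0.5005 = 217 V

217 V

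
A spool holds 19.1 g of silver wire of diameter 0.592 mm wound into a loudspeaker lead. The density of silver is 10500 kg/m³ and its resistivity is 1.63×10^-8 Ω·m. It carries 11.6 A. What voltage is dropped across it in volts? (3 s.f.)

4.54 V

A = π(d/2)² = π(2.9600e-04 m)² = 2.7525e-07 m²
L = m/(density·A) = 0.0191/(10500×2.7525e-07) = 6.609 m
R = ρL/A = (1.63×10^-8)(6.609)/(2.7525e-07) = 0.3913 Ω
V = IR = 11.6 × 0.3913 = 4.54 V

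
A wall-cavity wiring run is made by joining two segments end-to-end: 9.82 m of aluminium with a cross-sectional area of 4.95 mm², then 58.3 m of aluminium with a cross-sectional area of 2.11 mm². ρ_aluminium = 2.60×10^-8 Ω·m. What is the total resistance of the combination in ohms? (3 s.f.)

Segment 1: A = 4.95 mm² = 4.950e-06 m²
R₁ = ρL/A = (2.60×10^-8)(9.82)/(4.950e-06) = 0.05158 Ω
Segment 2: A = 2.11 mm² = 2.110e-06 m²
R₂ = (2.60×10^-8)(58.3)/(2.110e-06) = 0.7184 Ω
R = R₁ + R₂ = 0.770 Ω

0.770 Ω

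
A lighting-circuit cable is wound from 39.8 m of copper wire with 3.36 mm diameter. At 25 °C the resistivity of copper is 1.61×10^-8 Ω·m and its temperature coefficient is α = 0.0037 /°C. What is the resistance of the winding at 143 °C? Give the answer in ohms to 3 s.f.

0.104 Ω

A = π(d/2)² = π(1.6800e-03 m)² = 8.867e-06 m²
R₍25°C₎ = ρL/A = (1.61×10^-8)(39.8)/(8.867e-06) = 0.07227 Ω
R = R₀(1 + αΔT) = 0.07227(1 + 0.0037×118) = 0.104 Ω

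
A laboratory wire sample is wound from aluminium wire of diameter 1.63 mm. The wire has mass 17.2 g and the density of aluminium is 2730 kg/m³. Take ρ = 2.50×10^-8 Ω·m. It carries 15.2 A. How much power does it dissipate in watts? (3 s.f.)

8.36 W

A = π(d/2)² = π(8.1500e-04 m)² = 2.0867e-06 m²
L = m/(density·A) = 0.0172/(2730×2.0867e-06) = 3.019 m
R = ρL/A = (2.50×10^-8)(3.019)/(2.0867e-06) = 0.03617 Ω
P = I²R = (15.2)² × 0.03617 = 8.36 W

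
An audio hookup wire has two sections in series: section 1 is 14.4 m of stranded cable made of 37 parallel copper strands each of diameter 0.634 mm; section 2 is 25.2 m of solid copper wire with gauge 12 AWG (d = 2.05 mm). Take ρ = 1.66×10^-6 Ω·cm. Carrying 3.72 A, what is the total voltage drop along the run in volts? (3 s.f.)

ρ = 1.66×10^-6 Ω·cm = 1.66×10^-8 Ω·m
Section 1: A_strand = π(3.1700e-04)² = 3.157e-07 m²; R₁ = ρL/(N·A_s) = (1.66×10^-8)(14.4)/(37×3.157e-07) = 0.02046 Ω
Section 2: A = π(2.05/2 mm)² = π(1.0250e-03 m)² = 3.301e-06 m²
R₂ = (1.66×10^-8)(25.2)/(3.301e-06) = 0.1267 Ω
R = R₁ + R₂ = 0.1472 Ω
V = IR = 3.72 × 0.1472 = 0.548 V

0.548 V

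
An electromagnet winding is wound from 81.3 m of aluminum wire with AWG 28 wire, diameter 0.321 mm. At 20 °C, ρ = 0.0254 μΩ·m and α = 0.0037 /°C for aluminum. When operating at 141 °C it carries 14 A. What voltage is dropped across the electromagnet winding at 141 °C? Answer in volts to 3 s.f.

517 V

ρ = 0.0254 μΩ·m = 2.54×10^-8 Ω·m
A = π(0.321/2 mm)² = π(1.6050e-04 m)² = 8.093e-08 m²
R₍20₎ = ρL/A = (2.54×10^-8)(81.3)/(8.093e-08) = 25.52 Ω
R₍141₎ = R₍20₎(1 + αΔT) = 25.52 × (1 + 0.0037×121) = 36.94 Ω
V = IR = 14 × 36.94 = 517 V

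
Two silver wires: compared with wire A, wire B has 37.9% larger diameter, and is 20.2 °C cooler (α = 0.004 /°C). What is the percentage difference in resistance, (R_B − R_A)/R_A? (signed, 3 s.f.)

R ∝ ρL/d² with ρ ∝ (1+αΔT), so R_B/R_A = (1 + 37.9/100)⁻² × (1 − 0.004×20.2)
= 0.5259 × 0.9192 = 0.4834
(R_B − R_A)/R_A = 0.4834 − 1 = -51.7%

-51.7%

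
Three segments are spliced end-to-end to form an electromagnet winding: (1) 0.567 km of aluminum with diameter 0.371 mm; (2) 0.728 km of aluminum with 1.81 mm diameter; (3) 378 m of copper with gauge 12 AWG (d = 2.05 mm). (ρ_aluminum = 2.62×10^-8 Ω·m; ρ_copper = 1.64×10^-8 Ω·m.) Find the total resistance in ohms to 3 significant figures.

147 Ω

Seg 1: A = π(d/2)² = π(1.8550e-04 m)² = 1.081e-07 m²
R_1 = (2.62×10^-8)(567)/(1.081e-07) = 137.4 Ω
Seg 2: A = π(d/2)² = π(9.0500e-04 m)² = 2.573e-06 m²
R_2 = (2.62×10^-8)(728)/(2.573e-06) = 7.413 Ω
Seg 3: A = π(2.05/2 mm)² = π(1.0250e-03 m)² = 3.301e-06 m²
R_3 = (1.64×10^-8)(378)/(3.301e-06) = 1.878 Ω
R_total = R_1 + R_2 + R_3 = 147 Ω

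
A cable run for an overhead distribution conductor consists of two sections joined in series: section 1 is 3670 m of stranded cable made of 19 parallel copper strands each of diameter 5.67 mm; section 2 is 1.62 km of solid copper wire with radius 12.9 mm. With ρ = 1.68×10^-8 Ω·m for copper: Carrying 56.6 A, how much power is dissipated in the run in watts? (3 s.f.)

578 W

Section 1: A_strand = π(2.8350e-03)² = 2.525e-05 m²; R₁ = ρL/(N·A_s) = (1.68×10^-8)(3670)/(19×2.525e-05) = 0.1285 Ω
Section 2: A = πr² = π(1.2900e-02 m)² = 5.228e-04 m²
R₂ = (1.68×10^-8)(1620)/(5.228e-04) = 0.05206 Ω
R = R₁ + R₂ = 0.1806 Ω
P = I²R = (56.6)² × 0.1806 = 578 W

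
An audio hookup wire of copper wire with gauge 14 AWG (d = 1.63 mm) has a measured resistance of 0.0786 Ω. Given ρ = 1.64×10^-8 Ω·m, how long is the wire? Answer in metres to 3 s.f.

10.0 m

A = π(1.63/2 mm)² = π(8.1500e-04 m)² = 2.087e-06 m²
L = RA/ρ = (0.0786)(2.087e-06)/(1.64×10^-8) = 10.0 m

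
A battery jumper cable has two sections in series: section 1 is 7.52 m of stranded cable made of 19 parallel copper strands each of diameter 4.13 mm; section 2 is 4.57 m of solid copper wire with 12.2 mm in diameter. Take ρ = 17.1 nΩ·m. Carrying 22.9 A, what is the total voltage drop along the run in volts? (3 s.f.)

ρ = 17.1 nΩ·m = 1.71×10^-8 Ω·m
Section 1: A_strand = π(2.0650e-03)² = 1.340e-05 m²; R₁ = ρL/(N·A_s) = (1.71×10^-8)(7.52)/(19×1.340e-05) = 5.052×10^-4 Ω
Section 2: A = π(d/2)² = π(6.1000e-03 m)² = 1.169e-04 m²
R₂ = (1.71×10^-8)(4.57)/(1.169e-04) = 6.685×10^-4 Ω
R = R₁ + R₂ = 0.001174 Ω
V = IR = 22.9 × 0.001174 = 0.0269 V

0.0269 V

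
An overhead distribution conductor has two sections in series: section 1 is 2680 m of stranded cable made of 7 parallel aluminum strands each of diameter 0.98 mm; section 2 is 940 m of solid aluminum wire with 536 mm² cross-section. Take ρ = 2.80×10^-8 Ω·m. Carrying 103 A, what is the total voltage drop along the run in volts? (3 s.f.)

Section 1: A_strand = π(4.9000e-04)² = 7.543e-07 m²; R₁ = ρL/(N·A_s) = (2.80×10^-8)(2680)/(7×7.543e-07) = 14.21 Ω
Section 2: A = 536 mm² = 5.360e-04 m²
R₂ = (2.80×10^-8)(940)/(5.360e-04) = 0.0491 Ω
R = R₁ + R₂ = 14.26 Ω
V = IR = 103 × 14.26 = 1470 V

1470 V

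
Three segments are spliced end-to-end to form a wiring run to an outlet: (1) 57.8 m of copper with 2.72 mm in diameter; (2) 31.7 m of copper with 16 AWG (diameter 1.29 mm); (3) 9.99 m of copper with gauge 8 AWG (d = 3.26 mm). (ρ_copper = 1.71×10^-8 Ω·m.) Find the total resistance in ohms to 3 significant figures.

0.605 Ω

Seg 1: A = π(d/2)² = π(1.3600e-03 m)² = 5.811e-06 m²
R_1 = (1.71×10^-8)(57.8)/(5.811e-06) = 0.1701 Ω
Seg 2: A = π(1.29/2 mm)² = π(6.4500e-04 m)² = 1.307e-06 m²
R_2 = (1.71×10^-8)(31.7)/(1.307e-06) = 0.4147 Ω
Seg 3: A = π(3.26/2 mm)² = π(1.6300e-03 m)² = 8.347e-06 m²
R_3 = (1.71×10^-8)(9.99)/(8.347e-06) = 0.02047 Ω
R_total = R_1 + R_2 + R_3 = 0.605 Ω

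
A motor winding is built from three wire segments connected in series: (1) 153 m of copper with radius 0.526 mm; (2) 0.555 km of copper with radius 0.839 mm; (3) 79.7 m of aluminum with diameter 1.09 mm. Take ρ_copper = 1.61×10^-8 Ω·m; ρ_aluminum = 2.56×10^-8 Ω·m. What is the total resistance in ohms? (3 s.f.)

Seg 1: A = πr² = π(5.2600e-04 m)² = 8.692e-07 m²
R_1 = (1.61×10^-8)(153)/(8.692e-07) = 2.834 Ω
Seg 2: A = πr² = π(8.3900e-04 m)² = 2.211e-06 m²
R_2 = (1.61×10^-8)(555)/(2.211e-06) = 4.041 Ω
Seg 3: A = π(d/2)² = π(5.4500e-04 m)² = 9.331e-07 m²
R_3 = (2.56×10^-8)(79.7)/(9.331e-07) = 2.187 Ω
R_total = R_1 + R_2 + R_3 = 9.06 Ω

9.06 Ω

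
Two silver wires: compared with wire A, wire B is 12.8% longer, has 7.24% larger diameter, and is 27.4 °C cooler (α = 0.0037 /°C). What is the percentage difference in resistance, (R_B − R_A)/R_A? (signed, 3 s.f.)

-11.9%

R ∝ ρL/d² with ρ ∝ (1+αΔT), so R_B/R_A = (1 + 12.8/100) × (1 + 7.24/100)⁻² × (1 − 0.0037×27.4)
= 1.128 × 0.8695 × 0.8986 = 0.8814
(R_B − R_A)/R_A = 0.8814 − 1 = -11.9%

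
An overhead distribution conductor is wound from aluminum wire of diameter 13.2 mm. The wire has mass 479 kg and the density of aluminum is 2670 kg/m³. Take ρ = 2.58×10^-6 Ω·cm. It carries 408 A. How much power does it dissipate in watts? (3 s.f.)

ρ = 2.58×10^-6 Ω·cm = 2.58×10^-8 Ω·m
A = π(d/2)² = π(6.6000e-03 m)² = 1.3685e-04 m²
L = m/(density·A) = 479/(2670×1.3685e-04) = 1311 m
R = ρL/A = (2.58×10^-8)(1311)/(1.3685e-04) = 0.2472 Ω
P = I²R = (408)² × 0.2472 = 41100 W

41100 W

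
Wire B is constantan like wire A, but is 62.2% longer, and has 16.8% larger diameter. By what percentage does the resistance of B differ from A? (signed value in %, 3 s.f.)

R ∝ L/d², so R_B/R_A = (1 + 62.2/100) × (1 + 16.8/100)⁻²
= 1.622 × 0.733 = 1.189
(R_B − R_A)/R_A = 1.189 − 1 = 18.9%

18.9%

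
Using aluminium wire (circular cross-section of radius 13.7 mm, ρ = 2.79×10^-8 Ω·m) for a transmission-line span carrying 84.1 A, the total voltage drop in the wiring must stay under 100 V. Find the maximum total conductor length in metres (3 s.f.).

25100 m

A = πr² = π(1.3700e-02 m)² = 5.896e-04 m²
L_max = V_max·A/(1·ρI) = (100)(5.896e-04)/(2.79×10^-8×84.1) = 25100 m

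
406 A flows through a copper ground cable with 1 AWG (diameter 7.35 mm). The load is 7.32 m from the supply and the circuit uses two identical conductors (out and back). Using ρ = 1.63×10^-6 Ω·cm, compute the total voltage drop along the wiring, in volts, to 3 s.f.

ρ = 1.63×10^-6 Ω·cm = 1.63×10^-8 Ω·m
A = π(7.35/2 mm)² = π(3.6750e-03 m)² = 4.243e-05 m²
Total conductor length (both ways) L = 2 × 7.32 = 14.64 m
R = ρL/A = (1.63×10^-8)(14.64)/(4.243e-05) = 0.005624 Ω
V = IR = 406 × 0.005624 = 2.28 V

2.28 V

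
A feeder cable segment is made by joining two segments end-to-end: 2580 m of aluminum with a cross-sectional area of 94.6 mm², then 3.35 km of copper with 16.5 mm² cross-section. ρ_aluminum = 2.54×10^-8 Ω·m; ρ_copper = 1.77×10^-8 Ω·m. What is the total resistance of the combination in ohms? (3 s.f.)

Segment 1: A = 94.6 mm² = 9.460e-05 m²
R₁ = ρL/A = (2.54×10^-8)(2580)/(9.460e-05) = 0.6927 Ω
Segment 2: A = 16.5 mm² = 1.650e-05 m²
R₂ = (1.77×10^-8)(3350)/(1.650e-05) = 3.594 Ω
R = R₁ + R₂ = 4.29 Ω

4.29 Ω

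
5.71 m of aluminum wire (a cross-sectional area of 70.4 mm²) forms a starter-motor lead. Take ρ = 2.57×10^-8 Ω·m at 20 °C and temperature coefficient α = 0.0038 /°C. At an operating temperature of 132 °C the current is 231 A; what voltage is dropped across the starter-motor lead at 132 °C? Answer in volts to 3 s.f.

A = 70.4 mm² = 7.040e-05 m²
R₍20₎ = ρL/A = (2.57×10^-8)(5.71)/(7.040e-05) = 0.002084 Ω
R₍132₎ = R₍20₎(1 + αΔT) = 0.002084 × (1 + 0.0038×112) = 0.002972 Ω
V = IR = 231 × 0.002972 = 0.686 V

0.686 V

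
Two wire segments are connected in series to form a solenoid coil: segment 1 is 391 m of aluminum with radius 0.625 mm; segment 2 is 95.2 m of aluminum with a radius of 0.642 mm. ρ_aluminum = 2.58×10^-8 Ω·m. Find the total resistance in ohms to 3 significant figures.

10.1 Ω

Segment 1: A = πr² = π(6.2500e-04 m)² = 1.227e-06 m²
R₁ = ρL/A = (2.58×10^-8)(391)/(1.227e-06) = 8.22 Ω
Segment 2: A = πr² = π(6.4200e-04 m)² = 1.295e-06 m²
R₂ = (2.58×10^-8)(95.2)/(1.295e-06) = 1.897 Ω
R = R₁ + R₂ = 10.1 Ω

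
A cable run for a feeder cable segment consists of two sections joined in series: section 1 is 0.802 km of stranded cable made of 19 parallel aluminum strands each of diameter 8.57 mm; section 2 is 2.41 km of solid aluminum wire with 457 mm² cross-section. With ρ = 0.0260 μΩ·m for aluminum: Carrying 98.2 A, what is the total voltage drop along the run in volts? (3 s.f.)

ρ = 0.0260 μΩ·m = 2.60×10^-8 Ω·m
Section 1: A_strand = π(4.2850e-03)² = 5.768e-05 m²; R₁ = ρL/(N·A_s) = (2.60×10^-8)(802)/(19×5.768e-05) = 0.01903 Ω
Section 2: A = 457 mm² = 4.570e-04 m²
R₂ = (2.60×10^-8)(2410)/(4.570e-04) = 0.1371 Ω
R = R₁ + R₂ = 0.1561 Ω
V = IR = 98.2 × 0.1561 = 15.3 V

15.3 V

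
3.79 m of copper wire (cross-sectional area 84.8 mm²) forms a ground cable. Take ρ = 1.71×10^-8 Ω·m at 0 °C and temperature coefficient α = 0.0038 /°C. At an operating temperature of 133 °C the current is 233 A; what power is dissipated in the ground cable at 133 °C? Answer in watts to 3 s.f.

A = 84.8 mm² = 8.480e-05 m²
R₍0₎ = ρL/A = (1.71×10^-8)(3.79)/(8.480e-05) = 7.643×10^-4 Ω
R₍133₎ = R₍0₎(1 + αΔT) = 7.643×10^-4 × (1 + 0.0038×133) = 0.001151 Ω
P = I²R = (233)² × 0.001151 = 62.5 W

62.5 W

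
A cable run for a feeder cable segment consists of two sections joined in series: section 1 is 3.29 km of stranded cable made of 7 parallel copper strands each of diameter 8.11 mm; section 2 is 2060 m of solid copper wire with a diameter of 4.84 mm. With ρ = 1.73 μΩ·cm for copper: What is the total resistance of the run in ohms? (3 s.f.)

2.09 Ω

ρ = 1.73 μΩ·cm = 1.73×10^-8 Ω·m
Section 1: A_strand = π(4.0550e-03)² = 5.166e-05 m²; R₁ = ρL/(N·A_s) = (1.73×10^-8)(3290)/(7×5.166e-05) = 0.1574 Ω
Section 2: A = π(d/2)² = π(2.4200e-03 m)² = 1.840e-05 m²
R₂ = (1.73×10^-8)(2060)/(1.840e-05) = 1.937 Ω
R = R₁ + R₂ = 2.09 Ω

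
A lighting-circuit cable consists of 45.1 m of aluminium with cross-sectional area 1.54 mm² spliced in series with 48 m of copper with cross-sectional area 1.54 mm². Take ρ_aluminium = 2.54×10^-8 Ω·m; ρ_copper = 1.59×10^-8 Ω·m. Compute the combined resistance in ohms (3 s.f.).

Segment 1: A = 1.54 mm² = 1.540e-06 m²
R₁ = ρL/A = (2.54×10^-8)(45.1)/(1.540e-06) = 0.7439 Ω
R₂ = (1.59×10^-8)(48)/(1.540e-06) = 0.4956 Ω
R = R₁ + R₂ = 1.24 Ω

1.24 Ω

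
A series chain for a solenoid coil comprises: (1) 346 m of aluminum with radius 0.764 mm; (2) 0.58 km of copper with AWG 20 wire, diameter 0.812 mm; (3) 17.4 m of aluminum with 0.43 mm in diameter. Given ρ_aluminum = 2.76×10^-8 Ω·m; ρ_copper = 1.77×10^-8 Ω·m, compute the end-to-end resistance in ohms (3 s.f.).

Seg 1: A = πr² = π(7.6400e-04 m)² = 1.834e-06 m²
R_1 = (2.76×10^-8)(346)/(1.834e-06) = 5.208 Ω
Seg 2: A = π(0.812/2 mm)² = π(4.0600e-04 m)² = 5.178e-07 m²
R_2 = (1.77×10^-8)(580)/(5.178e-07) = 19.82 Ω
Seg 3: A = π(d/2)² = π(2.1500e-04 m)² = 1.452e-07 m²
R_3 = (2.76×10^-8)(17.4)/(1.452e-07) = 3.307 Ω
R_total = R_1 + R_2 + R_3 = 28.3 Ω

28.3 Ω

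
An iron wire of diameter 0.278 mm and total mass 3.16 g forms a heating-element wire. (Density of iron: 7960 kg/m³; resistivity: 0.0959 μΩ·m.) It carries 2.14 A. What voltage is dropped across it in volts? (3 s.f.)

ρ = 0.0959 μΩ·m = 9.59×10^-8 Ω·m
A = π(d/2)² = π(1.3900e-04 m)² = 6.0699e-08 m²
L = m/(density·A) = 0.00316/(7960×6.0699e-08) = 6.54 m
R = ρL/A = (9.59×10^-8)(6.54)/(6.0699e-08) = 10.33 Ω
V = IR = 2.14 × 10.33 = 22.1 V

22.1 V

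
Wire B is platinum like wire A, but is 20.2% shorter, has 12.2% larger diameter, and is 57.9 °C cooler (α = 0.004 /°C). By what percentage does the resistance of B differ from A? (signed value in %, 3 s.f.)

R ∝ ρL/d² with ρ ∝ (1+αΔT), so R_B/R_A = (1 − 20.2/100) × (1 + 12.2/100)⁻² × (1 − 0.004×57.9)
= 0.798 × 0.7944 × 0.7684 = 0.4871
(R_B − R_A)/R_A = 0.4871 − 1 = -51.3%

-51.3%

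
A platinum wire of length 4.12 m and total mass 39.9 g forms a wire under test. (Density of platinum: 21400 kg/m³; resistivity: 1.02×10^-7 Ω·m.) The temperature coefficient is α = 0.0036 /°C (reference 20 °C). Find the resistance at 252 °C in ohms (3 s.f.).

1.70 Ω

A = m/(density·L) = 0.0399/(21400×4.12) = 4.5255e-07 m²
R = ρL/A = (1.02×10^-7)(4.12)/(4.5255e-07) = 0.9286 Ω
R(252 °C) = 0.9286 × (1 + 0.0036×232) = 1.70 Ω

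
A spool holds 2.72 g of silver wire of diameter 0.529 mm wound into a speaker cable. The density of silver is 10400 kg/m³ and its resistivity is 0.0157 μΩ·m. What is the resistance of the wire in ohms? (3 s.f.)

0.0850 Ω

ρ = 0.0157 μΩ·m = 1.57×10^-8 Ω·m
A = π(d/2)² = π(2.6450e-04 m)² = 2.1979e-07 m²
L = m/(density·A) = 0.00272/(10400×2.1979e-07) = 1.19 m
R = ρL/A = (1.57×10^-8)(1.19)/(2.1979e-07) = 0.0850 Ω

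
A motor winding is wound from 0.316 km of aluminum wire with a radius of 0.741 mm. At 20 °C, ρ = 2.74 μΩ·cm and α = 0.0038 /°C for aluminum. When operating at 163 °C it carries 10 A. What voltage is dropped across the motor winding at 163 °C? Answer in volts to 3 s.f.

ρ = 2.74 μΩ·cm = 2.74×10^-8 Ω·m
A = πr² = π(7.4100e-04 m)² = 1.725e-06 m²
R₍20₎ = ρL/A = (2.74×10^-8)(316)/(1.725e-06) = 5.019 Ω
R₍163₎ = R₍20₎(1 + αΔT) = 5.019 × (1 + 0.0038×143) = 7.747 Ω
V = IR = 10 × 7.747 = 77.5 V

77.5 V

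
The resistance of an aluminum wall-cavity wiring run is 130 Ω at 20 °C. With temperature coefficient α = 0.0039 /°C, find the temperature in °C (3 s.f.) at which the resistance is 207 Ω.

172 °C

R = R₀(1 + α(T − T₀)) ⇒ T = T₀ + (R/R₀ − 1)/α
T = 20 + (207/130 − 1)/0.0039 = 20 + (0.5923)/0.0039 = 172 °C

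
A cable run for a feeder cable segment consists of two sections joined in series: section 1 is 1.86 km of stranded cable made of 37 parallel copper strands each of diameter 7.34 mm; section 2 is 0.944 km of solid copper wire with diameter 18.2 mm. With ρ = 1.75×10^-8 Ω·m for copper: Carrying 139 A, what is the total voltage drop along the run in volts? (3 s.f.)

11.7 V

Section 1: A_strand = π(3.6700e-03)² = 4.231e-05 m²; R₁ = ρL/(N·A_s) = (1.75×10^-8)(1860)/(37×4.231e-05) = 0.02079 Ω
Section 2: A = π(d/2)² = π(9.1000e-03 m)² = 2.602e-04 m²
R₂ = (1.75×10^-8)(944)/(2.602e-04) = 0.0635 Ω
R = R₁ + R₂ = 0.08429 Ω
V = IR = 139 × 0.08429 = 11.7 V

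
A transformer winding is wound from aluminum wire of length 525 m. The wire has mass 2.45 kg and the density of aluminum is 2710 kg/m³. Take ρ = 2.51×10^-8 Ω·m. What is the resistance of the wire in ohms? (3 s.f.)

A = m/(density·L) = 2.45/(2710×525) = 1.7220e-06 m²
R = ρL/A = (2.51×10^-8)(525)/(1.7220e-06) = 7.65 Ω

7.65 Ω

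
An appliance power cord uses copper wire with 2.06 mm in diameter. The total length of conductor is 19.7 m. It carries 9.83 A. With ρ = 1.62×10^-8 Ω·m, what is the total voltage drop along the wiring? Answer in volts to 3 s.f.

0.941 V

A = π(d/2)² = π(1.0300e-03 m)² = 3.333e-06 m²
R = ρL/A = (1.62×10^-8)(19.7)/(3.333e-06) = 0.09575 Ω
V = IR = 9.83 × 0.09575 = 0.941 V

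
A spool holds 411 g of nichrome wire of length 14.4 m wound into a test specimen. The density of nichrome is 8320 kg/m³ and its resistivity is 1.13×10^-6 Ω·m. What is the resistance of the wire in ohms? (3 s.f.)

4.74 Ω

A = m/(density·L) = 0.411/(8320×14.4) = 3.4305e-06 m²
R = ρL/A = (1.13×10^-6)(14.4)/(3.4305e-06) = 4.74 Ω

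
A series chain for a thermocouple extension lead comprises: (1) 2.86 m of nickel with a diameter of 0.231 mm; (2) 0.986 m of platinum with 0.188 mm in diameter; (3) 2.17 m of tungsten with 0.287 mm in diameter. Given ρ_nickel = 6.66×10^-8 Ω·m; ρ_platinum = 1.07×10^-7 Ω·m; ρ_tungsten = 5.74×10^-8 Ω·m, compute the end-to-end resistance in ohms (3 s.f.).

10.3 Ω

Seg 1: A = π(d/2)² = π(1.1550e-04 m)² = 4.191e-08 m²
R_1 = (6.66×10^-8)(2.86)/(4.191e-08) = 4.545 Ω
Seg 2: A = π(d/2)² = π(9.4000e-05 m)² = 2.776e-08 m²
R_2 = (1.07×10^-7)(0.986)/(2.776e-08) = 3.801 Ω
Seg 3: A = π(d/2)² = π(1.4350e-04 m)² = 6.469e-08 m²
R_3 = (5.74×10^-8)(2.17)/(6.469e-08) = 1.925 Ω
R_total = R_1 + R_2 + R_3 = 10.3 Ω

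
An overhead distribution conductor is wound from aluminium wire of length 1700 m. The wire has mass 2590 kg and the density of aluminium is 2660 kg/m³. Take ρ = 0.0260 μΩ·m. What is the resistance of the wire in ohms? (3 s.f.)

ρ = 0.0260 μΩ·m = 2.60×10^-8 Ω·m
A = m/(density·L) = 2590/(2660×1700) = 5.7276e-04 m²
R = ρL/A = (2.60×10^-8)(1700)/(5.7276e-04) = 0.0772 Ω

0.0772 Ω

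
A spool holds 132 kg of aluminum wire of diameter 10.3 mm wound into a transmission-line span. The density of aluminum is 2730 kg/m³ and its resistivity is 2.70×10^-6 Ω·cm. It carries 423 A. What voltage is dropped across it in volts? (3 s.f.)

79.5 V

ρ = 2.70×10^-6 Ω·cm = 2.70×10^-8 Ω·m
A = π(d/2)² = π(5.1500e-03 m)² = 8.3323e-05 m²
L = m/(density·A) = 132/(2730×8.3323e-05) = 580.3 m
R = ρL/A = (2.70×10^-8)(580.3)/(8.3323e-05) = 0.188 Ω
V = IR = 423 × 0.188 = 79.5 V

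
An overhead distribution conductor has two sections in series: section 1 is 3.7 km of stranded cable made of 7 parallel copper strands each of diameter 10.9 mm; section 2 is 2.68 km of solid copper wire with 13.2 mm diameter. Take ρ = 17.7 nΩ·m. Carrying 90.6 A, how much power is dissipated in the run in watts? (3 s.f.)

ρ = 17.7 nΩ·m = 1.77×10^-8 Ω·m
Section 1: A_strand = π(5.4500e-03)² = 9.331e-05 m²; R₁ = ρL/(N·A_s) = (1.77×10^-8)(3700)/(7×9.331e-05) = 0.1003 Ω
Section 2: A = π(d/2)² = π(6.6000e-03 m)² = 1.368e-04 m²
R₂ = (1.77×10^-8)(2680)/(1.368e-04) = 0.3466 Ω
R = R₁ + R₂ = 0.4469 Ω
P = I²R = (90.6)² × 0.4469 = 3670 W

3670 W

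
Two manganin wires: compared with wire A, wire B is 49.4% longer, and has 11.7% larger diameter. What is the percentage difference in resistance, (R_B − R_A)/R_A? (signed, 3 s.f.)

R ∝ L/d², so R_B/R_A = (1 + 49.4/100) × (1 + 11.7/100)⁻²
= 1.494 × 0.8015 = 1.197
(R_B − R_A)/R_A = 1.197 − 1 = 19.7%

19.7%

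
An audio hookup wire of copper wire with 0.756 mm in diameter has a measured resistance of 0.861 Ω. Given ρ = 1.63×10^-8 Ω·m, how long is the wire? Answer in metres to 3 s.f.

A = π(d/2)² = π(3.7800e-04 m)² = 4.489e-07 m²
L = RA/ρ = (0.861)(4.489e-07)/(1.63×10^-8) = 23.7 m

23.7 m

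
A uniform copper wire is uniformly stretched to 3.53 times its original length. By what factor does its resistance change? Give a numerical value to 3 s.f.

12.5

Volume constant ⇒ A' = A/k with k = 3.53. R' = ρ(kL)/(A/k) = k²R.
Factor = 12.5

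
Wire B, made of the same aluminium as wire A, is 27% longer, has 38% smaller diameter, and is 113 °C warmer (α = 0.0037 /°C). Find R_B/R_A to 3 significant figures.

4.69

R ∝ ρL/d² with ρ ∝ (1+αΔT), so R_B/R_A = (1 + 27/100) × (1 − 38/100)⁻² × (1 + 0.0037×113)
= 1.27 × 2.602 × 1.418 = 4.69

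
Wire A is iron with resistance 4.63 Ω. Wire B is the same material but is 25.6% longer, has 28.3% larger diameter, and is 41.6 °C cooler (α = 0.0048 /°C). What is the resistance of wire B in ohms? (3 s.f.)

2.83 Ω

R ∝ ρL/d² with ρ ∝ (1+αΔT), so R_B/R_A = (1 + 25.6/100) × (1 + 28.3/100)⁻² × (1 − 0.0048×41.6)
= 1.256 × 0.6075 × 0.8003 = 0.6107
R_B = 0.6107 × 4.63 = 2.83 Ω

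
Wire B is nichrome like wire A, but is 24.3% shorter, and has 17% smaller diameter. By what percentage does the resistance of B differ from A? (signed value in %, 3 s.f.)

R ∝ L/d², so R_B/R_A = (1 − 24.3/100) × (1 − 17/100)⁻²
= 0.757 × 1.452 = 1.099
(R_B − R_A)/R_A = 1.099 − 1 = 9.89%

9.89%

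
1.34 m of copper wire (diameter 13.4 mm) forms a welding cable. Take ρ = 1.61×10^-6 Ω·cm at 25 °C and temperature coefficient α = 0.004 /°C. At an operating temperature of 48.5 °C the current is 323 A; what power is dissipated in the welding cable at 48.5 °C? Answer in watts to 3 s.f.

ρ = 1.61×10^-6 Ω·cm = 1.61×10^-8 Ω·m
A = π(d/2)² = π(6.7000e-03 m)² = 1.410e-04 m²
R₍25₎ = ρL/A = (1.61×10^-8)(1.34)/(1.410e-04) = 1.530×10^-4 Ω
R₍48.5₎ = R₍25₎(1 + αΔT) = 1.530×10^-4 × (1 + 0.004×23.5) = 1.674×10^-4 Ω
P = I²R = (323)² × 1.674×10^-4 = 17.5 W

17.5 W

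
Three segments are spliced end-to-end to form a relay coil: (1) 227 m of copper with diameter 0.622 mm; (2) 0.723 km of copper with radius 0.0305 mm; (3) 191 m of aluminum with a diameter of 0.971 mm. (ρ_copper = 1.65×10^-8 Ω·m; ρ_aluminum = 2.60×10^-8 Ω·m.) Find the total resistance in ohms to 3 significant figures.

Seg 1: A = π(d/2)² = π(3.1100e-04 m)² = 3.039e-07 m²
R_1 = (1.65×10^-8)(227)/(3.039e-07) = 12.33 Ω
Seg 2: A = πr² = π(3.0500e-05 m)² = 2.922e-09 m²
R_2 = (1.65×10^-8)(723)/(2.922e-09) = 4082 Ω
Seg 3: A = π(d/2)² = π(4.8550e-04 m)² = 7.405e-07 m²
R_3 = (2.60×10^-8)(191)/(7.405e-07) = 6.706 Ω
R_total = R_1 + R_2 + R_3 = 4100 Ω

4100 Ω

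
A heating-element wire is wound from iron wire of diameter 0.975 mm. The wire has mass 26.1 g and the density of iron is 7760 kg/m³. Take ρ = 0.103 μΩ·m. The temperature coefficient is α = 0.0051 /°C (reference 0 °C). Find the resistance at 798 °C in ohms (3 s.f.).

3.15 Ω

ρ = 0.103 μΩ·m = 1.03×10^-7 Ω·m
A = π(d/2)² = π(4.8750e-04 m)² = 7.4662e-07 m²
L = m/(density·A) = 0.0261/(7760×7.4662e-07) = 4.505 m
R = ρL/A = (1.03×10^-7)(4.505)/(7.4662e-07) = 0.6215 Ω
R(798 °C) = 0.6215 × (1 + 0.0051×798) = 3.15 Ω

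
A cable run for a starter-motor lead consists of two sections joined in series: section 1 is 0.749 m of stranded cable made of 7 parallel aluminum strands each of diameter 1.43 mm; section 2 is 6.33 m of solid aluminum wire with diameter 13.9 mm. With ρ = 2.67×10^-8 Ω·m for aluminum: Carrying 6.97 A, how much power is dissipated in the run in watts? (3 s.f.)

0.141 W

Section 1: A_strand = π(7.1500e-04)² = 1.606e-06 m²; R₁ = ρL/(N·A_s) = (2.67×10^-8)(0.749)/(7×1.606e-06) = 0.001779 Ω
Section 2: A = π(d/2)² = π(6.9500e-03 m)² = 1.517e-04 m²
R₂ = (2.67×10^-8)(6.33)/(1.517e-04) = 0.001114 Ω
R = R₁ + R₂ = 0.002893 Ω
P = I²R = (6.97)² × 0.002893 = 0.141 W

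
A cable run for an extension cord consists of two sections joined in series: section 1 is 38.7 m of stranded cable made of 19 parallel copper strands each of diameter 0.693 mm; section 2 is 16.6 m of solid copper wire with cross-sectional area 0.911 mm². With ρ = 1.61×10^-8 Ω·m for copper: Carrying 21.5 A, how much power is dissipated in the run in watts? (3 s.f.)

176 W

Section 1: A_strand = π(3.4650e-04)² = 3.772e-07 m²; R₁ = ρL/(N·A_s) = (1.61×10^-8)(38.7)/(19×3.772e-07) = 0.08694 Ω
Section 2: A = 0.911 mm² = 9.110e-07 m²
R₂ = (1.61×10^-8)(16.6)/(9.110e-07) = 0.2934 Ω
R = R₁ + R₂ = 0.3803 Ω
P = I²R = (21.5)² × 0.3803 = 176 W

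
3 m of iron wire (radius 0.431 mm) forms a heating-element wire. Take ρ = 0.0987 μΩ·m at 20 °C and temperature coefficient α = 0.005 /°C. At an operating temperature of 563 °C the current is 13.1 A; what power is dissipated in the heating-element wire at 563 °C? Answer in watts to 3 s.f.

323 W

ρ = 0.0987 μΩ·m = 9.87×10^-8 Ω·m
A = πr² = π(4.3100e-04 m)² = 5.836e-07 m²
R₍20₎ = ρL/A = (9.87×10^-8)(3)/(5.836e-07) = 0.5074 Ω
R₍563₎ = R₍20₎(1 + αΔT) = 0.5074 × (1 + 0.005×543) = 1.885 Ω
P = I²R = (13.1)² × 1.885 = 323 W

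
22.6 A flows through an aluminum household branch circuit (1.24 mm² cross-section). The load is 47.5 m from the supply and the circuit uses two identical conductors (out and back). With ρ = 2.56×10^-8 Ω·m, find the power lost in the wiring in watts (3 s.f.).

1000 W

A = 1.24 mm² = 1.240e-06 m²
Total conductor length (both ways) L = 2 × 47.5 = 95 m
R = ρL/A = (2.56×10^-8)(95)/(1.240e-06) = 1.961 Ω
P = I²R = (22.6)² × 1.961 = 1000 W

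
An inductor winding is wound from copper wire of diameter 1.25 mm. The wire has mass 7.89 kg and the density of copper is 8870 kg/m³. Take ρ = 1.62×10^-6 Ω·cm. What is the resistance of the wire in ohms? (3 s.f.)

ρ = 1.62×10^-6 Ω·cm = 1.62×10^-8 Ω·m
A = π(d/2)² = π(6.2500e-04 m)² = 1.2272e-06 m²
L = m/(density·A) = 7.89/(8870×1.2272e-06) = 724.8 m
R = ρL/A = (1.62×10^-8)(724.8)/(1.2272e-06) = 9.57 Ω

9.57 Ω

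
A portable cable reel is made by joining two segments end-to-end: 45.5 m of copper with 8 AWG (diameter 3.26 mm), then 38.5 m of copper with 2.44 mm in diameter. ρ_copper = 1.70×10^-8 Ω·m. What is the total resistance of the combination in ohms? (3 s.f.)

Segment 1: A = π(3.26/2 mm)² = π(1.6300e-03 m)² = 8.347e-06 m²
R₁ = ρL/A = (1.70×10^-8)(45.5)/(8.347e-06) = 0.09267 Ω
Segment 2: A = π(d/2)² = π(1.2200e-03 m)² = 4.676e-06 m²
R₂ = (1.70×10^-8)(38.5)/(4.676e-06) = 0.14 Ω
R = R₁ + R₂ = 0.233 Ω

0.233 Ω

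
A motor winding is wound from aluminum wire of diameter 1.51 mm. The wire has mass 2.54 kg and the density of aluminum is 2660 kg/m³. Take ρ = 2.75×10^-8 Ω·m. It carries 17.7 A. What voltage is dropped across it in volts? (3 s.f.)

A = π(d/2)² = π(7.5500e-04 m)² = 1.7908e-06 m²
L = m/(density·A) = 2.54/(2660×1.7908e-06) = 533.2 m
R = ρL/A = (2.75×10^-8)(533.2)/(1.7908e-06) = 8.188 Ω
V = IR = 17.7 × 8.188 = 145 V

145 V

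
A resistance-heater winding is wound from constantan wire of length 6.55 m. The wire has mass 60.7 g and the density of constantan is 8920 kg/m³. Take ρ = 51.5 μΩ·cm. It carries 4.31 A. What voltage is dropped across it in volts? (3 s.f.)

ρ = 51.5 μΩ·cm = 5.15×10^-7 Ω·m
A = m/(density·L) = 0.0607/(8920×6.55) = 1.0389e-06 m²
R = ρL/A = (5.15×10^-7)(6.55)/(1.0389e-06) = 3.247 Ω
V = IR = 4.31 × 3.247 = 14.0 V

14.0 V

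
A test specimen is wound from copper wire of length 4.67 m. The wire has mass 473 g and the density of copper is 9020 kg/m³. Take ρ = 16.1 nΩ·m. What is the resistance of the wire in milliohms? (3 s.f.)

ρ = 16.1 nΩ·m = 1.61×10^-8 Ω·m
A = m/(density·L) = 0.473/(9020×4.67) = 1.1229e-05 m²
R = ρL/A = (1.61×10^-8)(4.67)/(1.1229e-05) = 6.70 mΩ

6.70 mΩ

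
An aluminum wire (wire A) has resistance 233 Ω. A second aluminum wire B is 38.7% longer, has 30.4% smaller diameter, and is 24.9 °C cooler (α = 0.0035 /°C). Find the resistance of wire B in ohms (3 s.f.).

R ∝ ρL/d² with ρ ∝ (1+αΔT), so R_B/R_A = (1 + 38.7/100) × (1 − 30.4/100)⁻² × (1 − 0.0035×24.9)
= 1.387 × 2.064 × 0.9129 = 2.614
R_B = 2.614 × 233 = 609 Ω

609 Ω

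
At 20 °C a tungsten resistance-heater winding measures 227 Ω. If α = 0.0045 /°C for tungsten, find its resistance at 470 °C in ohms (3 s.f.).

ΔT = 470 − 20 = 450 °C
R = R₀(1 + αΔT) = 227 × (1 + 0.0045×450) = 227 × 3.025 = 687 Ω

687 Ω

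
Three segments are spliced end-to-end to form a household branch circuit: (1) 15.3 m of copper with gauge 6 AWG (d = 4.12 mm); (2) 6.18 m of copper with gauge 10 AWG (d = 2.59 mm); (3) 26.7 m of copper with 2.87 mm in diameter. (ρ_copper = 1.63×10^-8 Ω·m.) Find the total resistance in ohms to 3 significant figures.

Seg 1: A = π(4.12/2 mm)² = π(2.0600e-03 m)² = 1.333e-05 m²
R_1 = (1.63×10^-8)(15.3)/(1.333e-05) = 0.01871 Ω
Seg 2: A = π(2.59/2 mm)² = π(1.2950e-03 m)² = 5.269e-06 m²
R_2 = (1.63×10^-8)(6.18)/(5.269e-06) = 0.01912 Ω
Seg 3: A = π(d/2)² = π(1.4350e-03 m)² = 6.469e-06 m²
R_3 = (1.63×10^-8)(26.7)/(6.469e-06) = 0.06727 Ω
R_total = R_1 + R_2 + R_3 = 0.105 Ω

0.105 Ω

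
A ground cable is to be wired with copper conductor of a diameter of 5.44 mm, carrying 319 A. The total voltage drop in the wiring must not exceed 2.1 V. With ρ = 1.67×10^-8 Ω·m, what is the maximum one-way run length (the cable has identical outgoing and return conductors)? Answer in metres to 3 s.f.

A = π(d/2)² = π(2.7200e-03 m)² = 2.324e-05 m²
L_max = V_max·A/(2·ρI) = (2.1)(2.324e-05)/(2×1.67×10^-8×319) = 4.58 m

4.58 m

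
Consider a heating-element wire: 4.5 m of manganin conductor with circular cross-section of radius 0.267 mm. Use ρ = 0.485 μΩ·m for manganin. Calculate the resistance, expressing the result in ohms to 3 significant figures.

9.75 Ω

ρ = 0.485 μΩ·m = 4.85×10^-7 Ω·m
A = πr² = π(2.6700e-04 m)² = 2.240e-07 m²
R = ρL/A = (4.85×10^-7)(4.5 m)/(2.240e-07 m²) = 9.75 Ω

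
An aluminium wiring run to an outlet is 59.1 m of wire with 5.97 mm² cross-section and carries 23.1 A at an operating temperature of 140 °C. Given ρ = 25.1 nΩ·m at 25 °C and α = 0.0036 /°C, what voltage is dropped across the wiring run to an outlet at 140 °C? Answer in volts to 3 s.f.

ρ = 25.1 nΩ·m = 2.51×10^-8 Ω·m
A = 5.97 mm² = 5.970e-06 m²
R₍25₎ = ρL/A = (2.51×10^-8)(59.1)/(5.970e-06) = 0.2485 Ω
R₍140₎ = R₍25₎(1 + αΔT) = 0.2485 × (1 + 0.0036×115) = 0.3513 Ω
V = IR = 23.1 × 0.3513 = 8.12 V

8.12 V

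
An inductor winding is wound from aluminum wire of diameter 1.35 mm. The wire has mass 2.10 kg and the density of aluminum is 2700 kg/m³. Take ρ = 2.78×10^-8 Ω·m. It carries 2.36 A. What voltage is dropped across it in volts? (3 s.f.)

A = π(d/2)² = π(6.7500e-04 m)² = 1.4314e-06 m²
L = m/(density·A) = 2.1/(2700×1.4314e-06) = 543.4 m
R = ρL/A = (2.78×10^-8)(543.4)/(1.4314e-06) = 10.55 Ω
V = IR = 2.36 × 10.55 = 24.9 V

24.9 V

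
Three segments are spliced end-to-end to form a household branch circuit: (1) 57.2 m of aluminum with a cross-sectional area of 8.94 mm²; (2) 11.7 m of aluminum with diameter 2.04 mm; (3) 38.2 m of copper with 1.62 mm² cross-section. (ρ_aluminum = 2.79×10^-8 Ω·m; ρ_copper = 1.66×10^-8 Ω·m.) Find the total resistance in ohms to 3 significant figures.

Seg 1: A = 8.94 mm² = 8.940e-06 m²
R_1 = (2.79×10^-8)(57.2)/(8.940e-06) = 0.1785 Ω
Seg 2: A = π(d/2)² = π(1.0200e-03 m)² = 3.269e-06 m²
R_2 = (2.79×10^-8)(11.7)/(3.269e-06) = 0.09987 Ω
Seg 3: A = 1.62 mm² = 1.620e-06 m²
R_3 = (1.66×10^-8)(38.2)/(1.620e-06) = 0.3914 Ω
R_total = R_1 + R_2 + R_3 = 0.670 Ω

0.670 Ω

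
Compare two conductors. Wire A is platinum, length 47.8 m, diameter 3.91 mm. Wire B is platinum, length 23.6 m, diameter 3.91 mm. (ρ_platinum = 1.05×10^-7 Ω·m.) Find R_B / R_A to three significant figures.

0.494

R ∝ ρL/d², so R_B/R_A = (L_B/L_A)
= (23.6/47.8) = 0.494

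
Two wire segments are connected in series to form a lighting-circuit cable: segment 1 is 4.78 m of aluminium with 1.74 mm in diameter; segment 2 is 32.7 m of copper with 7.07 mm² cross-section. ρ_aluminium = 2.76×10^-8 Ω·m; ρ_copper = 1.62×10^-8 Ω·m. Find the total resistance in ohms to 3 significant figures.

0.130 Ω

Segment 1: A = π(d/2)² = π(8.7000e-04 m)² = 2.378e-06 m²
R₁ = ρL/A = (2.76×10^-8)(4.78)/(2.378e-06) = 0.05548 Ω
Segment 2: A = 7.07 mm² = 7.070e-06 m²
R₂ = (1.62×10^-8)(32.7)/(7.070e-06) = 0.07493 Ω
R = R₁ + R₂ = 0.130 Ω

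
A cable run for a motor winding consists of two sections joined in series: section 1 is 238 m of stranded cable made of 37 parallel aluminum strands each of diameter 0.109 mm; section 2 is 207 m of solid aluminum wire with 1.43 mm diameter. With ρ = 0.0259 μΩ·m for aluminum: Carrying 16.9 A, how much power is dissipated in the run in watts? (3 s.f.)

ρ = 0.0259 μΩ·m = 2.59×10^-8 Ω·m
Section 1: A_strand = π(5.4500e-05)² = 9.331e-09 m²; R₁ = ρL/(N·A_s) = (2.59×10^-8)(238)/(37×9.331e-09) = 17.85 Ω
Section 2: A = π(d/2)² = π(7.1500e-04 m)² = 1.606e-06 m²
R₂ = (2.59×10^-8)(207)/(1.606e-06) = 3.338 Ω
R = R₁ + R₂ = 21.19 Ω
P = I²R = (16.9)² × 21.19 = 6050 W

6050 W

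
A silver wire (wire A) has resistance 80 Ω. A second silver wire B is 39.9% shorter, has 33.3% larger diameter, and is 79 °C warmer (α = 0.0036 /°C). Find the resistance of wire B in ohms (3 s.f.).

R ∝ ρL/d² with ρ ∝ (1+αΔT), so R_B/R_A = (1 − 39.9/100) × (1 + 33.3/100)⁻² × (1 + 0.0036×79)
= 0.601 × 0.5628 × 1.284 = 0.4344
R_B = 0.4344 × 80 = 34.8 Ω

34.8 Ω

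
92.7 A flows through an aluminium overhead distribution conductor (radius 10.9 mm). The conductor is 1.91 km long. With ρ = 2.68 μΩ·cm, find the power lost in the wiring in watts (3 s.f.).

1180 W

ρ = 2.68 μΩ·cm = 2.68×10^-8 Ω·m
A = πr² = π(1.0900e-02 m)² = 3.733e-04 m²
R = ρL/A = (2.68×10^-8)(1910)/(3.733e-04) = 0.1371 Ω
P = I²R = (92.7)² × 0.1371 = 1180 W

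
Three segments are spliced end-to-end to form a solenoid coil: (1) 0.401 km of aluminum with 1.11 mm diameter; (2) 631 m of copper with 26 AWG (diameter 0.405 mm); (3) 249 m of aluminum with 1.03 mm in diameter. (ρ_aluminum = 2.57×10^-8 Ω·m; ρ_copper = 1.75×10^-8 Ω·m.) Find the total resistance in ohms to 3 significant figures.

Seg 1: A = π(d/2)² = π(5.5500e-04 m)² = 9.677e-07 m²
R_1 = (2.57×10^-8)(401)/(9.677e-07) = 10.65 Ω
Seg 2: A = π(0.405/2 mm)² = π(2.0250e-04 m)² = 1.288e-07 m²
R_2 = (1.75×10^-8)(631)/(1.288e-07) = 85.72 Ω
Seg 3: A = π(d/2)² = π(5.1500e-04 m)² = 8.332e-07 m²
R_3 = (2.57×10^-8)(249)/(8.332e-07) = 7.68 Ω
R_total = R_1 + R_2 + R_3 = 104 Ω

104 Ω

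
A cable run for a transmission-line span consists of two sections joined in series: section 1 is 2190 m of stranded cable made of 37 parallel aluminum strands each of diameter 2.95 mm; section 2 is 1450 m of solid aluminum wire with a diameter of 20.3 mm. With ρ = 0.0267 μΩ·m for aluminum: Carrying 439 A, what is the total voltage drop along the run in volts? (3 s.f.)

ρ = 0.0267 μΩ·m = 2.67×10^-8 Ω·m
Section 1: A_strand = π(1.4750e-03)² = 6.835e-06 m²; R₁ = ρL/(N·A_s) = (2.67×10^-8)(2190)/(37×6.835e-06) = 0.2312 Ω
Section 2: A = π(d/2)² = π(1.0150e-02 m)² = 3.237e-04 m²
R₂ = (2.67×10^-8)(1450)/(3.237e-04) = 0.1196 Ω
R = R₁ + R₂ = 0.3508 Ω
V = IR = 439 × 0.3508 = 154 V

154 V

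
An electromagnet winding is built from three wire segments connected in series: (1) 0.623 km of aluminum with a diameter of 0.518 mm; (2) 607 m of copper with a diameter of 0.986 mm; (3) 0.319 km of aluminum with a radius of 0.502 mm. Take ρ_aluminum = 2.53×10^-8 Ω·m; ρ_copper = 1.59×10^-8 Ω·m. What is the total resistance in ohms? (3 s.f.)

97.6 Ω

Seg 1: A = π(d/2)² = π(2.5900e-04 m)² = 2.107e-07 m²
R_1 = (2.53×10^-8)(623)/(2.107e-07) = 74.79 Ω
Seg 2: A = π(d/2)² = π(4.9300e-04 m)² = 7.636e-07 m²
R_2 = (1.59×10^-8)(607)/(7.636e-07) = 12.64 Ω
Seg 3: A = πr² = π(5.0200e-04 m)² = 7.917e-07 m²
R_3 = (2.53×10^-8)(319)/(7.917e-07) = 10.19 Ω
R_total = R_1 + R_2 + R_3 = 97.6 Ω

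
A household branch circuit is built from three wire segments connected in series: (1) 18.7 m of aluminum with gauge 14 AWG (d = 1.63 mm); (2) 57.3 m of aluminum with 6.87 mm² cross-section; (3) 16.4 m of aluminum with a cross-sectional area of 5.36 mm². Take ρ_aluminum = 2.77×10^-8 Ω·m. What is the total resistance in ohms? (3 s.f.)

0.564 Ω

Seg 1: A = π(1.63/2 mm)² = π(8.1500e-04 m)² = 2.087e-06 m²
R_1 = (2.77×10^-8)(18.7)/(2.087e-06) = 0.2482 Ω
Seg 2: A = 6.87 mm² = 6.870e-06 m²
R_2 = (2.77×10^-8)(57.3)/(6.870e-06) = 0.231 Ω
Seg 3: A = 5.36 mm² = 5.360e-06 m²
R_3 = (2.77×10^-8)(16.4)/(5.360e-06) = 0.08475 Ω
R_total = R_1 + R_2 + R_3 = 0.564 Ω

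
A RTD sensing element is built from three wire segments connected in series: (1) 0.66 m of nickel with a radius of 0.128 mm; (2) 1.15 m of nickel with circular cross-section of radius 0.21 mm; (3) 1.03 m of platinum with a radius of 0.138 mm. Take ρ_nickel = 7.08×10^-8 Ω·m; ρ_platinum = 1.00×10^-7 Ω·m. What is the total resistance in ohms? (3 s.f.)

Seg 1: A = πr² = π(1.2800e-04 m)² = 5.147e-08 m²
R_1 = (7.08×10^-8)(0.66)/(5.147e-08) = 0.9078 Ω
Seg 2: A = πr² = π(2.1000e-04 m)² = 1.385e-07 m²
R_2 = (7.08×10^-8)(1.15)/(1.385e-07) = 0.5877 Ω
Seg 3: A = πr² = π(1.3800e-04 m)² = 5.983e-08 m²
R_3 = (1.00×10^-7)(1.03)/(5.983e-08) = 1.722 Ω
R_total = R_1 + R_2 + R_3 = 3.22 Ω

3.22 Ω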